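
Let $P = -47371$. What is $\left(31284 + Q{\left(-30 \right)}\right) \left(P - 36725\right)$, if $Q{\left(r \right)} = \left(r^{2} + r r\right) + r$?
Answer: $-2779709184$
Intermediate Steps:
$Q{\left(r \right)} = r + 2 r^{2}$ ($Q{\left(r \right)} = \left(r^{2} + r^{2}\right) + r = 2 r^{2} + r = r + 2 r^{2}$)
$\left(31284 + Q{\left(-30 \right)}\right) \left(P - 36725\right) = \left(31284 - 30 \left(1 + 2 \left(-30\right)\right)\right) \left(-47371 - 36725\right) = \left(31284 - 30 \left(1 - 60\right)\right) \left(-84096\right) = \left(31284 - -1770\right) \left(-84096\right) = \left(31284 + 1770\right) \left(-84096\right) = 33054 \left(-84096\right) = -2779709184$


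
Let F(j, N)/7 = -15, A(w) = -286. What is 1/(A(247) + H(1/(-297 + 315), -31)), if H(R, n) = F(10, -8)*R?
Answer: -6/1751 ≈ -0.0034266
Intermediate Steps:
F(j, N) = -105 (F(j, N) = 7*(-15) = -105)
H(R, n) = -105*R
1/(A(247) + H(1/(-297 + 315), -31)) = 1/(-286 - 105/(-297 + 315)) = 1/(-286 - 105/18) = 1/(-286 - 105*1/18) = 1/(-286 - 35/6) = 1/(-1751/6) = -6/1751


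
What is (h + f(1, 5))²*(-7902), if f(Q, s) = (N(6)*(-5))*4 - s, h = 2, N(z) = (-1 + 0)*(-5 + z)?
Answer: -2283678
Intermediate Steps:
N(z) = 5 - z (N(z) = -(-5 + z) = 5 - z)
f(Q, s) = 20 - s (f(Q, s) = ((5 - 1*6)*(-5))*4 - s = ((5 - 6)*(-5))*4 - s = -1*(-5)*4 - s = 5*4 - s = 20 - s)
(h + f(1, 5))²*(-7902) = (2 + (20 - 1*5))²*(-7902) = (2 + (20 - 5))²*(-7902) = (2 + 15)²*(-7902) = 17²*(-7902) = 289*(-7902) = -2283678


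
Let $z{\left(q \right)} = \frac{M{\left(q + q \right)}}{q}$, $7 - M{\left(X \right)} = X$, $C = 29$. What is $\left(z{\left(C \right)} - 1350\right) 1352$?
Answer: $- \frac{52999752}{29} \approx -1.8276 \cdot 10^{6}$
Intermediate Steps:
$M{\left(X \right)} = 7 - X$
$z{\left(q \right)} = \frac{7 - 2 q}{q}$ ($z{\left(q \right)} = \frac{7 - \left(q + q\right)}{q} = \frac{7 - 2 q}{q}$)
$\left(z{\left(C \right)} - 1350\right) 1352 = \left(\left(-2 + \frac{7}{29}\right) - 1350\right) 1352 = \left(- \frac{51}{29} - 1350\right) 1352 = \left(- \frac{39201}{29}\right) 1352 = - \frac{52999752}{29}$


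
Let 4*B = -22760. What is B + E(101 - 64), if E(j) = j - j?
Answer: -5690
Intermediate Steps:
B = -5690 (B = (1/4)*(-22760) = -5690)
E(j) = 0
B + E(101 - 64) = -5690 + 0 = -5690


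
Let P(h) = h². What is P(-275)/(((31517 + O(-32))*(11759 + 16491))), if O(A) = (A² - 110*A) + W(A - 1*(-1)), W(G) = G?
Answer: 121/1628556 ≈ 7.4299e-5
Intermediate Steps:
O(A) = 1 + A² - 109*A (O(A) = (A² - 110*A) + (A - 1*(-1)) = (A² - 110*A) + (A + 1) = (A² - 110*A) + (1 + A) = 1 + A² - 109*A)
P(-275)/(((31517 + O(-32))*(11759 + 16491))) = (-275)²/(((31517 + (1 + (-32)² - 109*(-32)))*(11759 + 16491))) = 75625/(((31517 + (1 + 1024 + 3488))*28250)) = 75625/(((31517 + 4513)*28250)) = 75625/((36030*28250)) = 75625/1017847500 = 75625*(1/1017847500) = 121/1628556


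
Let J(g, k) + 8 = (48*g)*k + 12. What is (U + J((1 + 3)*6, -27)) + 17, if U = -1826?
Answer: -32909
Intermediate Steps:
J(g, k) = 4 + 48*g*k (J(g, k) = -8 + ((48*g)*k + 12) = -8 + (48*g*k + 12) = -8 + (12 + 48*g*k) = 4 + 48*g*k)
(U + J((1 + 3)*6, -27)) + 17 = (-1826 + (4 + 48*((1 + 3)*6)*(-27))) + 17 = (-1826 + (4 + 48*(4*6)*(-27))) + 17 = (-1826 + (4 + 48*24*(-27))) + 17 = (-1826 + (4 - 31104)) + 17 = (-1826 - 31100) + 17 = -32926 + 17 = -32909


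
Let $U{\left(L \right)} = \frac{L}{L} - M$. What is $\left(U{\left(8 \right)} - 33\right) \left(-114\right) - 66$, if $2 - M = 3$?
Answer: $3468$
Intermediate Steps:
$M = -1$ ($M = 2 - 3 = -1$)
$U{\left(L \right)} = 2$ ($U{\left(L \right)} = \frac{L}{L} - -1 = 1 + 1 = 2$)
$\left(U{\left(8 \right)} - 33\right) \left(-114\right) - 66 = \left(2 - 33\right) \left(-114\right) - 66 = \left(-31\right) \left(-114\right) - 66 = 3534 - 66 = 3468$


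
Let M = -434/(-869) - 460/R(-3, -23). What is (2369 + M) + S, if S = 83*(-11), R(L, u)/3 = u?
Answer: 3814474/2607 ≈ 1463.2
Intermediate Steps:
R(L, u) = 3*u
M = 18682/2607 (M = -434/(-869) - 460/(3*(-23)) = -434*(-1/869) - 460/(-69) = 434/869 - 460*(-1/69) = 434/869 + 20/3 = 18682/2607 ≈ 7.1661)
S = -913
(2369 + M) + S = (2369 + 18682/2607) - 913 = 6194665/2607 - 913 = 3814474/2607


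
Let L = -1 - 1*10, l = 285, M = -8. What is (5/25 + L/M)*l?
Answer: 3591/8 ≈ 448.88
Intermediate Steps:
L = -11 (L = -1 - 10 = -11)
(5/25 + L/M)*l = (5/25 - 11/(-8))*285 = (5*(1/25) - 11*(-1/8))*285 = (1/5 + 11/8)*285 = (63/40)*285 = 3591/8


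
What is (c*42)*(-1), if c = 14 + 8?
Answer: -924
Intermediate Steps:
c = 22
(c*42)*(-1) = (22*42)*(-1) = 924*(-1) = -924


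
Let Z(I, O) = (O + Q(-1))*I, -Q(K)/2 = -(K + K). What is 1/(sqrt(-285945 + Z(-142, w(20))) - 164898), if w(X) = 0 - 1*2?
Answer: -18322/3021292833 - I*sqrt(31677)/9063878499 ≈ -6.0643e-6 - 1.9636e-8*I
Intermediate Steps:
w(X) = -2 (w(X) = 0 - 2 = -2)
Q(K) = 4*K (Q(K) = -(-2)*(K + K) = -(-2)*2*K = -(-4)*K = 4*K)
Z(I, O) = I*(-4 + O) (Z(I, O) = (O + 4*(-1))*I = (O - 4)*I = (-4 + O)*I = I*(-4 + O))
1/(sqrt(-285945 + Z(-142, w(20))) - 164898) = 1/(sqrt(-285945 - 142*(-4 - 2)) - 164898) = 1/(sqrt(-285945 - 142*(-6)) - 164898) = 1/(sqrt(-285945 + 852) - 164898) = 1/(sqrt(-285093) - 164898) = 1/(3*I*sqrt(31677) - 164898) = 1/(-164898 + 3*I*sqrt(31677))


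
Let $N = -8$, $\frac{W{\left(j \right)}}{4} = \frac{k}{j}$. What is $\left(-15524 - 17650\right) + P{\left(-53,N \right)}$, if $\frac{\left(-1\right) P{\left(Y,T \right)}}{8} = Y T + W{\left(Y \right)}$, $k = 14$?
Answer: $- \frac{1937550}{53} \approx -36558.0$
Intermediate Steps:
$W{\left(j \right)} = \frac{56}{j}$ ($W{\left(j \right)} = 4 \frac{14}{j} = \frac{56}{j}$)
$P{\left(Y,T \right)} = - \frac{448}{Y} - 8 T Y$ ($P{\left(Y,T \right)} = - 8 \left(Y T + \frac{56}{Y}\right) = - 8 \left(T Y + \frac{56}{Y}\right) = - 8 \left(\frac{56}{Y} + T Y\right) = - \frac{448}{Y} - 8 T Y$)
$\left(-15524 - 17650\right) + P{\left(-53,N \right)} = \left(-15524 - 17650\right) - \left(3392 - \frac{448}{53}\right) = -33174 - \frac{179328}{53} = - \frac{1937550}{53}$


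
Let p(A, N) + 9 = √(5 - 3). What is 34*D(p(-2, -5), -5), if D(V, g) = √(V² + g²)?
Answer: 102*√(12 - 2*√2) ≈ 308.90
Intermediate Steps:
p(A, N) = -9 + √2 (p(A, N) = -9 + √(5 - 3) = -9 + √2)
34*D(p(-2, -5), -5) = 34*√((-9 + √2)² + (-5)²) = 34*√((-9 + √2)² + 25) = 34*√(25 + (-9 + √2)²)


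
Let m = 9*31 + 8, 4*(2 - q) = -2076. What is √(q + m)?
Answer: 2*√202 ≈ 28.425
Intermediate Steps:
q = 521 (q = 2 - ¼*(-2076) = 2 + 519 = 521)
m = 287 (m = 279 + 8 = 287)
√(q + m) = √(521 + 287) = √808 = 2*√202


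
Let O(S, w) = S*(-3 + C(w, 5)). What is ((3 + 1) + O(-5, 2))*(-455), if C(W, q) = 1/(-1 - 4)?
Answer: -9100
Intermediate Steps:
C(W, q) = -⅕ (C(W, q) = 1/(-5) = -⅕)
O(S, w) = -16*S/5 (O(S, w) = S*(-3 - ⅕) = S*(-16/5) = -16*S/5)
((3 + 1) + O(-5, 2))*(-455) = ((3 + 1) - 16/5*(-5))*(-455) = (4 + 16)*(-455) = 20*(-455) = -9100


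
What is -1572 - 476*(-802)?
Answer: 380180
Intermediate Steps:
-1572 - 476*(-802) = -1572 + 381752 = 380180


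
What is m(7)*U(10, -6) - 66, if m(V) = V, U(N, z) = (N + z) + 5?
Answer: -3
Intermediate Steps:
U(N, z) = 5 + N + z
m(7)*U(10, -6) - 66 = 7*(5 + 10 - 6) - 66 = 7*9 - 66 = 63 - 66 = -3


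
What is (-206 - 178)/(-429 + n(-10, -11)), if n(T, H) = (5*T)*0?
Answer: 128/143 ≈ 0.89511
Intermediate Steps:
n(T, H) = 0
(-206 - 178)/(-429 + n(-10, -11)) = (-206 - 178)/(-429 + 0) = -384/(-429) = -384*(-1/429) = 128/143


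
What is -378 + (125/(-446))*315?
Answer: -207963/446 ≈ -466.28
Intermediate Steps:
-378 + (125/(-446))*315 = -378 + (125*(-1/446))*315 = -378 - 125/446*315 = -378 - 39375/446 = -207963/446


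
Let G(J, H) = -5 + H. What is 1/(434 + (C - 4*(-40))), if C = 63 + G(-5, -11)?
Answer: 1/641 ≈ 0.0015601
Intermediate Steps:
C = 47 (C = 63 + (-5 - 11) = 63 - 16 = 47)
1/(434 + (C - 4*(-40))) = 1/(434 + (47 - 4*(-40))) = 1/(434 + (47 + 160)) = 1/(434 + 207) = 1/641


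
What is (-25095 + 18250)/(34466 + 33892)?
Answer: -6845/68358 ≈ -0.10013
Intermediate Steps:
(-25095 + 18250)/(34466 + 33892) = -6845/68358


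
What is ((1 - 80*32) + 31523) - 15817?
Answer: 13147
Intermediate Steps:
((1 - 80*32) + 31523) - 15817 = ((1 - 2560) + 31523) - 15817 = (-2559 + 31523) - 15817 = 28964 - 15817 = 13147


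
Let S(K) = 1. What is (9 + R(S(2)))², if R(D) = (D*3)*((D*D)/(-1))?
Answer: 36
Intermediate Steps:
R(D) = -3*D³ (R(D) = (3*D)*(D²*(-1)) = (3*D)*(-D²) = -3*D³)
(9 + R(S(2)))² = (9 - 3*1³)² = (9 - 3*1)² = (9 - 3)² = 6² = 36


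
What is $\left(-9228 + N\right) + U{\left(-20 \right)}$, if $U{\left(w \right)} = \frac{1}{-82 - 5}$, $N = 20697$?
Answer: $\frac{997802}{87} \approx 11469.0$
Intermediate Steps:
$U{\left(w \right)} = - \frac{1}{87}$ ($U{\left(w \right)} = \frac{1}{-87} = - \frac{1}{87}$)
$\left(-9228 + N\right) + U{\left(-20 \right)} = \left(-9228 + 20697\right) - \frac{1}{87} = 11469 - \frac{1}{87} = \frac{997802}{87}$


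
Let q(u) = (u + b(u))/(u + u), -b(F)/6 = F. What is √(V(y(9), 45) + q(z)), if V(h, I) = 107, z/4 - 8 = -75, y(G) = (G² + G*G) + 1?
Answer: √418/2 ≈ 10.223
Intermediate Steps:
y(G) = 1 + 2*G² (y(G) = (G² + G²) + 1 = 2*G² + 1 = 1 + 2*G²)
z = -268 (z = 32 + 4*(-75) = 32 - 300 = -268)
b(F) = -6*F
q(u) = -5/2 (q(u) = (u - 6*u)/(u + u) = (-5*u)/((2*u)) = (-5*u)*(1/(2*u)) = -5/2)
√(V(y(9), 45) + q(z)) = √(107 - 5/2) = √(209/2) = √418/2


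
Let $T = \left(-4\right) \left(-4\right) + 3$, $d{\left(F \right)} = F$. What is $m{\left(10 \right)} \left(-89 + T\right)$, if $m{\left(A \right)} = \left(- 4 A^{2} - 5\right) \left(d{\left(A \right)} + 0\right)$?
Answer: $283500$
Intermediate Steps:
$m{\left(A \right)} = A \left(-5 - 4 A^{2}\right)$ ($m{\left(A \right)} = \left(- 4 A^{2} - 5\right) \left(A + 0\right) = \left(-5 - 4 A^{2}\right) A = A \left(-5 - 4 A^{2}\right)$)
$T = 19$ ($T = 16 + 3 = 19$)
$m{\left(10 \right)} \left(-89 + T\right) = \left(-1\right) 10 \left(5 + 4 \cdot 10^{2}\right) \left(-89 + 19\right) = \left(-1\right) 10 \left(5 + 4 \cdot 100\right) \left(-70\right) = \left(-1\right) 10 \left(5 + 400\right) \left(-70\right) = \left(-1\right) 10 \cdot 405 \left(-70\right) = \left(-4050\right) \left(-70\right) = 283500$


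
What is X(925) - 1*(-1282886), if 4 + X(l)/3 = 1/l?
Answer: 1186658453/925 ≈ 1.2829e+6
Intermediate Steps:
X(l) = -12 + 3/l
X(925) - 1*(-1282886) = (-12 + 3/925) - 1*(-1282886) = (-12 + 3*(1/925)) + 1282886 = (-12 + 3/925) + 1282886 = -11097/925 + 1282886 = 1186658453/925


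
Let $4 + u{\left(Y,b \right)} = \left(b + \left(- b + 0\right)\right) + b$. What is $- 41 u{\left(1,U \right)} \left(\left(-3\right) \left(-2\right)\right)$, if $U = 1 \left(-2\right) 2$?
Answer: $1968$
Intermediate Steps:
$U = -4$ ($U = \left(-2\right) 2 = -4$)
$u{\left(Y,b \right)} = -4 + b$ ($u{\left(Y,b \right)} = -4 + \left(\left(b + \left(- b + 0\right)\right) + b\right) = -4 + \left(\left(b - b\right) + b\right) = -4 + \left(0 + b\right) = -4 + b$)
$- 41 u{\left(1,U \right)} \left(\left(-3\right) \left(-2\right)\right) = - 41 \left(-4 - 4\right) \left(\left(-3\right) \left(-2\right)\right) = \left(-41\right) \left(-8\right) 6 = 328 \cdot 6 = 1968$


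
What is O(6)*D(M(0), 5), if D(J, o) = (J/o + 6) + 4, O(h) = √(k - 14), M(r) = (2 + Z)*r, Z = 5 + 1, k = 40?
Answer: 10*√26 ≈ 50.990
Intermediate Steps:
Z = 6
M(r) = 8*r (M(r) = (2 + 6)*r = 8*r)
O(h) = √26 (O(h) = √(40 - 14) = √26)
D(J, o) = 10 + J/o (D(J, o) = (6 + J/o) + 4 = 10 + J/o)
O(6)*D(M(0), 5) = √26*(10 + (8*0)/5) = √26*(10 + 0*(⅕)) = √26*(10 + 0) = √26*10 = 10*√26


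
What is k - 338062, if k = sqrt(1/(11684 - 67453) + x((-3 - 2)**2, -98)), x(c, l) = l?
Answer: -338062 + I*sqrt(304797829147)/55769 ≈ -3.3806e+5 + 9.8995*I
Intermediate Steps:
k = I*sqrt(304797829147)/55769 (k = sqrt(1/(11684 - 67453) - 98) = sqrt(1/(-55769) - 98) = sqrt(-1/55769 - 98) = sqrt(-5465363/55769) = I*sqrt(304797829147)/55769 ≈ 9.8995*I)
k - 338062 = I*sqrt(304797829147)/55769 - 338062 = -338062 + I*sqrt(304797829147)/55769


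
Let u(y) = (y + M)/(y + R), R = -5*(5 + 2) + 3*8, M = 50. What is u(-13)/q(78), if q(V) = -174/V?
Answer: 481/696 ≈ 0.69109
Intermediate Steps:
R = -11 (R = -5*7 + 24 = -35 + 24 = -11)
u(y) = (50 + y)/(-11 + y) (u(y) = (y + 50)/(y - 11) = (50 + y)/(-11 + y))
u(-13)/q(78) = ((50 - 13)/(-11 - 13))/((-174/78)) = (37/(-24))/((-174*1/78)) = (-1/24*37)/(-29/13) = -37/24*(-13/29) = 481/696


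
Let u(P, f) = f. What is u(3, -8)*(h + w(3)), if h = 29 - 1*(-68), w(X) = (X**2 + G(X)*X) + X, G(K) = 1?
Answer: -896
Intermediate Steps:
w(X) = X**2 + 2*X (w(X) = (X**2 + 1*X) + X = (X**2 + X) + X = (X + X**2) + X = X**2 + 2*X)
h = 97 (h = 29 + 68 = 97)
u(3, -8)*(h + w(3)) = -8*(97 + 3*(2 + 3)) = -8*(97 + 3*5) = -8*(97 + 15) = -8*112 = -896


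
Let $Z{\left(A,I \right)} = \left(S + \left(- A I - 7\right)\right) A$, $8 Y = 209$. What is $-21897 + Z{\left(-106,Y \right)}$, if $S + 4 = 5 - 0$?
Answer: $- \frac{629603}{2} \approx -3.148 \cdot 10^{5}$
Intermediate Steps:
$Y = \frac{209}{8}$ ($Y = \frac{1}{8} \cdot 209 = \frac{209}{8} \approx 26.125$)
$S = 1$ ($S = -4 + \left(5 - 0\right) = -4 + \left(5 + 0\right) = -4 + 5 = 1$)
$Z{\left(A,I \right)} = A \left(-6 - A I\right)$ ($Z{\left(A,I \right)} = \left(1 + \left(- A I - 7\right)\right) A = \left(1 - \left(7 + A I\right)\right) A = \left(-6 - A I\right) A = A \left(-6 - A I\right)$)
$-21897 + Z{\left(-106,Y \right)} = -21897 - - 106 \left(6 - \frac{11077}{4}\right) = -21897 - \left(-106\right) \left(- \frac{11053}{4}\right) = -21897 - \frac{585809}{2} = - \frac{629603}{2}$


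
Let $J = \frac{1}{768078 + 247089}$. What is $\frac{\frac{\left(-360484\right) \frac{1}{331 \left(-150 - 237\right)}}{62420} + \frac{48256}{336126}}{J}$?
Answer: $\frac{5441960676716548289}{37327794795795} \approx 1.4579 \cdot 10^{5}$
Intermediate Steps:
$J = \frac{1}{1015167} \approx 9.8506 \cdot 10^{-7}$
$\frac{\frac{\left(-360484\right) \frac{1}{331 \left(-150 - 237\right)}}{62420} + \frac{48256}{336126}}{J} = \left(\frac{\left(-360484\right) \frac{1}{331 \left(-150 - 237\right)}}{62420} + \frac{48256}{336126}\right) \frac{1}{\frac{1}{1015167}} = \left(- \frac{360484}{331 \left(-387\right)} \frac{1}{62420} + 48256 \cdot \frac{1}{336126}\right) 1015167 = \left(- \frac{360484}{-128097} \cdot \frac{1}{62420} + \frac{24128}{168063}\right) 1015167 = \left(\left(-360484\right) \left(- \frac{1}{128097}\right) \frac{1}{62420} + \frac{24128}{168063}\right) 1015167 = \left(\frac{360484}{128097} \cdot \frac{1}{62420} + \frac{24128}{168063}\right) 1015167 = \left(\frac{90121}{1998953685} + \frac{24128}{168063}\right) 1015167 = \frac{16081966839101}{111983384387385} \cdot 1015167 = \frac{5441960676716548289}{37327794795795}$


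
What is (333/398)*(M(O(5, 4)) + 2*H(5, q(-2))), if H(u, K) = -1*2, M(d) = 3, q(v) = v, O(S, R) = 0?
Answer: -333/398 ≈ -0.83668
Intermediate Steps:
H(u, K) = -2
(333/398)*(M(O(5, 4)) + 2*H(5, q(-2))) = (333/398)*(3 + 2*(-2)) = (333*(1/398))*(3 - 4) = (333/398)*(-1) = -333/398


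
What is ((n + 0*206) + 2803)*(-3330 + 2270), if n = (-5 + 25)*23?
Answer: -3458780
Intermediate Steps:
n = 460 (n = 20*23 = 460)
((n + 0*206) + 2803)*(-3330 + 2270) = ((460 + 0*206) + 2803)*(-3330 + 2270) = ((460 + 0) + 2803)*(-1060) = (460 + 2803)*(-1060) = 3263*(-1060) = -3458780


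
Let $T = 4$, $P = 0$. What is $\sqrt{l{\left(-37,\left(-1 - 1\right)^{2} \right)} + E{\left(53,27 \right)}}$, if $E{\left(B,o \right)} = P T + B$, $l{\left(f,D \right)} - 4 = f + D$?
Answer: $2 \sqrt{6} \approx 4.899$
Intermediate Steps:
$l{\left(f,D \right)} = 4 + D + f$ ($l{\left(f,D \right)} = 4 + \left(f + D\right) = 4 + \left(D + f\right) = 4 + D + f$)
$E{\left(B,o \right)} = B$ ($E{\left(B,o \right)} = 0 \cdot 4 + B = 0 + B = B$)
$\sqrt{l{\left(-37,\left(-1 - 1\right)^{2} \right)} + E{\left(53,27 \right)}} = \sqrt{\left(4 + \left(-1 - 1\right)^{2} - 37\right) + 53} = \sqrt{\left(4 + \left(-2\right)^{2} - 37\right) + 53} = \sqrt{\left(4 + 4 - 37\right) + 53} = \sqrt{-29 + 53} = \sqrt{24} = 2 \sqrt{6}$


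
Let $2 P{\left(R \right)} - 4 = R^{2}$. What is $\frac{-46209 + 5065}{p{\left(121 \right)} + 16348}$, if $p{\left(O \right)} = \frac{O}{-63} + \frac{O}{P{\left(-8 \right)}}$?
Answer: $- \frac{88130448}{35020925} \approx -2.5165$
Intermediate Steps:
$P{\left(R \right)} = 2 + \frac{R^{2}}{2}$
$p{\left(O \right)} = \frac{29 O}{2142}$ ($p{\left(O \right)} = \frac{O}{-63} + \frac{O}{2 + \frac{\left(-8\right)^{2}}{2}} = O \left(- \frac{1}{63}\right) + \frac{O}{2 + \frac{1}{2} \cdot 64} = - \frac{O}{63} + \frac{O}{2 + 32} = - \frac{O}{63} + \frac{O}{34} = \frac{29 O}{2142}$)
$\frac{-46209 + 5065}{p{\left(121 \right)} + 16348} = \frac{-46209 + 5065}{\frac{29}{2142} \cdot 121 + 16348} = - \frac{41144}{\frac{3509}{2142} + 16348} = - \frac{41144}{\frac{35020925}{2142}} = \left(-41144\right) \frac{2142}{35020925} = - \frac{88130448}{35020925}$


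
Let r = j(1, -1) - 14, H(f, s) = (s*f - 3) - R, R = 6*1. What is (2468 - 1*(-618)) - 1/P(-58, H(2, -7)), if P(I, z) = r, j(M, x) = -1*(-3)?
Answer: 33947/11 ≈ 3086.1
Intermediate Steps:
R = 6
H(f, s) = -9 + f*s (H(f, s) = (s*f - 3) - 1*6 = (f*s - 3) - 6 = (-3 + f*s) - 6 = -9 + f*s)
j(M, x) = 3
r = -11 (r = 3 - 14 = -11)
P(I, z) = -11
(2468 - 1*(-618)) - 1/P(-58, H(2, -7)) = (2468 - 1*(-618)) - 1/(-11) = (2468 + 618) - 1*(-1/11) = 3086 + 1/11 = 33947/11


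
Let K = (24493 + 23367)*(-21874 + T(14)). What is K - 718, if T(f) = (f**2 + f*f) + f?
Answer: -1027459198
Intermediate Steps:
T(f) = f + 2*f**2 (T(f) = (f**2 + f**2) + f = 2*f**2 + f = f + 2*f**2)
K = -1027458480 (K = (24493 + 23367)*(-21874 + 14*(1 + 2*14)) = 47860*(-21874 + 14*(1 + 28)) = 47860*(-21874 + 14*29) = 47860*(-21874 + 406) = 47860*(-21468) = -1027458480)
K - 718 = -1027458480 - 718 = -1027459198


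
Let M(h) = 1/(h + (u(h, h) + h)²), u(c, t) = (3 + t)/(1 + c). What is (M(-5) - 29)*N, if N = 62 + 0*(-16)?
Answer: -109430/61 ≈ -1793.9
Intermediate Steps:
u(c, t) = (3 + t)/(1 + c)
N = 62 (N = 62 + 0 = 62)
M(h) = 1/(h + (h + (3 + h)/(1 + h))²) (M(h) = 1/(h + ((3 + h)/(1 + h) + h)²) = 1/(h + (h + (3 + h)/(1 + h))²))
(M(-5) - 29)*N = (1/(-5 + (-5 + (3 - 5)/(1 - 5))²) - 29)*62 = (1/(-5 + (-5 - 2/(-4))²) - 29)*62 = (1/(-5 + (-5 - ¼*(-2))²) - 29)*62 = (1/(-5 + (-5 + ½)²) - 29)*62 = (1/(-5 + (-9/2)²) - 29)*62 = (1/(-5 + 81/4) - 29)*62 = (1/(61/4) - 29)*62 = (4/61 - 29)*62 = -1765/61*62 = -109430/61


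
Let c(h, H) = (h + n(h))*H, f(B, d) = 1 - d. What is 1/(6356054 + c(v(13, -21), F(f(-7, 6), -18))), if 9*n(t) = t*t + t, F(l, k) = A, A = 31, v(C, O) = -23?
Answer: 9/57213755 ≈ 1.5730e-7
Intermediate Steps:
F(l, k) = 31
n(t) = t/9 + t²/9 (n(t) = (t*t + t)/9 = (t² + t)/9 = (t + t²)/9 = t/9 + t²/9)
c(h, H) = H*(h + h*(1 + h)/9) (c(h, H) = (h + h*(1 + h)/9)*H = H*(h + h*(1 + h)/9))
1/(6356054 + c(v(13, -21), F(f(-7, 6), -18))) = 1/(6356054 + (⅑)*31*(-23)*(10 - 23)) = 1/(6356054 + (⅑)*31*(-23)*(-13)) = 1/(6356054 + 9269/9) = 1/(57213755/9) = 9/57213755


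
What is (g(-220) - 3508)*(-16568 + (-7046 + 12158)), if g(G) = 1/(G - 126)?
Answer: 6952468832/173 ≈ 4.0188e+7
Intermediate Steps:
g(G) = 1/(-126 + G)
(g(-220) - 3508)*(-16568 + (-7046 + 12158)) = (1/(-126 - 220) - 3508)*(-16568 + (-7046 + 12158)) = (1/(-346) - 3508)*(-16568 + 5112) = (-1/346 - 3508)*(-11456) = -1213769/346*(-11456) = 6952468832/173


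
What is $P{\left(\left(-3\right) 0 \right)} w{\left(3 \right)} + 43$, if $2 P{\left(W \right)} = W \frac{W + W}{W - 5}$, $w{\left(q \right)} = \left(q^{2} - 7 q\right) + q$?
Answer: $43$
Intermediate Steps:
$w{\left(q \right)} = q^{2} - 6 q$
$P{\left(W \right)} = \frac{W^{2}}{-5 + W}$ ($P{\left(W \right)} = \frac{W \frac{W + W}{W - 5}}{2} = \frac{W \frac{2 W}{-5 + W}}{2} = \frac{2 W^{2} \frac{1}{-5 + W}}{2} = \frac{W^{2}}{-5 + W}$)
$P{\left(\left(-3\right) 0 \right)} w{\left(3 \right)} + 43 = \frac{\left(\left(-3\right) 0\right)^{2}}{-5 - 0} \cdot 3 \left(-6 + 3\right) + 43 = \frac{0^{2}}{-5 + 0} \cdot 3 \left(-3\right) + 43 = \frac{0}{-5} \left(-9\right) + 43 = 0 \left(- \frac{1}{5}\right) \left(-9\right) + 43 = 0 \left(-9\right) + 43 = 0 + 43 = 43$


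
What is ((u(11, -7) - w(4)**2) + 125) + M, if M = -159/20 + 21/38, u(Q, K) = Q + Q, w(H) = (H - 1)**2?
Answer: 22269/380 ≈ 58.603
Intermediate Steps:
w(H) = (-1 + H)**2
u(Q, K) = 2*Q
M = -2811/380 (M = -159*1/20 + 21*(1/38) = -159/20 + 21/38 = -2811/380 ≈ -7.3974)
((u(11, -7) - w(4)**2) + 125) + M = ((2*11 - ((-1 + 4)**2)**2) + 125) - 2811/380 = ((22 - (3**2)**2) + 125) - 2811/380 = ((22 - 1*9**2) + 125) - 2811/380 = ((22 - 1*81) + 125) - 2811/380 = ((22 - 81) + 125) - 2811/380 = (-59 + 125) - 2811/380 = 66 - 2811/380 = 22269/380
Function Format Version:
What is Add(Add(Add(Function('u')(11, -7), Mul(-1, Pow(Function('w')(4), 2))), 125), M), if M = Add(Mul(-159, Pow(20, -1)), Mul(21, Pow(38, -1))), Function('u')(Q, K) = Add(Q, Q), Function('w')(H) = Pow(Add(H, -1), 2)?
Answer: Rational(22269, 380) ≈ 58.603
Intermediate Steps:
Function('w')(H) = Pow(Add(-1, H), 2)
Function('u')(Q, K) = Mul(2, Q)
M = Rational(-2811, 380) (M = Add(Mul(-159, Rational(1, 20)), Mul(21, Rational(1, 38))) = Add(Rational(-159, 20), Rational(21, 38)) = Rational(-2811, 380) ≈ -7.3974)
Add(Add(Add(Function('u')(11, -7), Mul(-1, Pow(Function('w')(4), 2))), 125), M) = Add(Add(Add(Mul(2, 11), Mul(-1, Pow(Pow(Add(-1, 4), 2), 2))), 125), Rational(-2811, 380)) = Add(Add(Add(22, Mul(-1, Pow(Pow(3, 2), 2))), 125), Rational(-2811, 380)) = Add(Add(Add(22, Mul(-1, Pow(9, 2))), 125), Rational(-2811, 380)) = Add(Add(Add(22, Mul(-1, 81)), 125), Rational(-2811, 380)) = Add(Add(Add(22, -81), 125), Rational(-2811, 380)) = Add(Add(-59, 125), Rational(-2811, 380)) = Add(66, Rational(-2811, 380)) = Rational(22269, 380)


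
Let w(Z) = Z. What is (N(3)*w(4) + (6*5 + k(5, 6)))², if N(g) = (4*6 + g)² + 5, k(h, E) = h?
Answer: 8826841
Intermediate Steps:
N(g) = 5 + (24 + g)² (N(g) = (24 + g)² + 5 = 5 + (24 + g)²)
(N(3)*w(4) + (6*5 + k(5, 6)))² = ((5 + (24 + 3)²)*4 + (6*5 + 5))² = ((5 + 27²)*4 + (30 + 5))² = ((5 + 729)*4 + 35)² = (734*4 + 35)² = (2936 + 35)² = 2971² = 8826841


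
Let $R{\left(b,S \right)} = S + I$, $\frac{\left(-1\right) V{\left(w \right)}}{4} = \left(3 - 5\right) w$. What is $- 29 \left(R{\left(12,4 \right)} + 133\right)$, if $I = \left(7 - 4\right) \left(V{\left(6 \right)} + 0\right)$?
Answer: $-8149$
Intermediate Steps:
$V{\left(w \right)} = 8 w$ ($V{\left(w \right)} = - 4 \left(3 - 5\right) w = - 4 \left(- 2 w\right) = 8 w$)
$I = 144$ ($I = \left(7 - 4\right) \left(8 \cdot 6 + 0\right) = 3 \left(48 + 0\right) = 3 \cdot 48 = 144$)
$R{\left(b,S \right)} = 144 + S$ ($R{\left(b,S \right)} = S + 144 = 144 + S$)
$- 29 \left(R{\left(12,4 \right)} + 133\right) = - 29 \left(\left(144 + 4\right) + 133\right) = - 29 \left(148 + 133\right) = \left(-29\right) 281 = -8149$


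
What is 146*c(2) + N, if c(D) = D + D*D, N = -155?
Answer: 721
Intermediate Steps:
c(D) = D + D**2
146*c(2) + N = 146*(2*(1 + 2)) - 155 = 146*(2*3) - 155 = 146*6 - 155 = 876 - 155 = 721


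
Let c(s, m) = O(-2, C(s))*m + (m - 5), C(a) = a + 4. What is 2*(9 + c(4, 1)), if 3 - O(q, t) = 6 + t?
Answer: -12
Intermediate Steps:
C(a) = 4 + a
O(q, t) = -3 - t (O(q, t) = 3 - (6 + t) = 3 + (-6 - t) = -3 - t)
c(s, m) = -5 + m + m*(-7 - s) (c(s, m) = (-3 - (4 + s))*m + (m - 5) = (-3 + (-4 - s))*m + (-5 + m) = (-7 - s)*m + (-5 + m) = m*(-7 - s) + (-5 + m) = -5 + m + m*(-7 - s))
2*(9 + c(4, 1)) = 2*(9 + (-5 + 1 - 1*1*(7 + 4))) = 2*(9 + (-5 + 1 - 1*1*11)) = 2*(9 + (-5 + 1 - 11)) = 2*(9 - 15) = 2*(-6) = -12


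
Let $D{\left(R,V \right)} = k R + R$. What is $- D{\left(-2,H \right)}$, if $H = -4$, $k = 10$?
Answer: $22$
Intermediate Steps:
$D{\left(R,V \right)} = 11 R$ ($D{\left(R,V \right)} = 10 R + R = 11 R$)
$- D{\left(-2,H \right)} = - 11 \left(-2\right) = \left(-1\right) \left(-22\right) = 22$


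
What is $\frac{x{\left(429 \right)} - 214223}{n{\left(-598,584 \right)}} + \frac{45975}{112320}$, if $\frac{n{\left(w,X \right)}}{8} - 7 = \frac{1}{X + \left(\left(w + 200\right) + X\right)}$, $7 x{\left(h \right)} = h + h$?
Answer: $- \frac{17143326385}{4485312} \approx -3822.1$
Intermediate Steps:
$x{\left(h \right)} = \frac{2 h}{7}$ ($x{\left(h \right)} = \frac{h + h}{7} = \frac{2 h}{7}$)
$n{\left(w,X \right)} = 56 + \frac{8}{200 + w + 2 X}$ ($n{\left(w,X \right)} = 56 + \frac{8}{X + \left(\left(w + 200\right) + X\right)} = 56 + \frac{8}{X + \left(\left(200 + w\right) + X\right)} = 56 + \frac{8}{X + \left(200 + X + w\right)} = 56 + \frac{8}{200 + w + 2 X}$)
$\frac{x{\left(429 \right)} - 214223}{n{\left(-598,584 \right)}} + \frac{45975}{112320} = \frac{\frac{2}{7} \cdot 429 - 214223}{8 \frac{1}{200 - 598 + 2 \cdot 584} \left(1401 + 7 \left(-598\right) + 14 \cdot 584\right)} + \frac{45975}{112320} = \frac{\frac{858}{7} - 214223}{8 \frac{1}{200 - 598 + 1168} \left(1401 - 4186 + 8176\right)} + 45975 \cdot \frac{1}{112320} = - \frac{1498703}{7 \cdot 8 \cdot \frac{1}{770} \cdot 5391} + \frac{3065}{7488} = - \frac{1498703}{7 \cdot \frac{21564}{385}} + \frac{3065}{7488} = \left(- \frac{1498703}{7}\right) \frac{385}{21564} + \frac{3065}{7488} = - \frac{82428665}{21564} + \frac{3065}{7488} = - \frac{17143326385}{4485312}$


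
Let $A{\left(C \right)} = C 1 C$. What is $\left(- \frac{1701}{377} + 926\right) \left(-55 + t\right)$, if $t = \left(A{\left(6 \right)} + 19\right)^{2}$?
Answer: $\frac{1031780970}{377} \approx 2.7368 \cdot 10^{6}$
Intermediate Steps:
$A{\left(C \right)} = C^{2}$ ($A{\left(C \right)} = C C = C^{2}$)
$t = 3025$ ($t = \left(6^{2} + 19\right)^{2} = \left(36 + 19\right)^{2} = 55^{2} = 3025$)
$\left(- \frac{1701}{377} + 926\right) \left(-55 + t\right) = \left(- \frac{1701}{377} + 926\right) \left(-55 + 3025\right) = \left(\left(-1701\right) \frac{1}{377} + 926\right) 2970 = \left(- \frac{1701}{377} + 926\right) 2970 = \frac{347401}{377} \cdot 2970 = \frac{1031780970}{377}$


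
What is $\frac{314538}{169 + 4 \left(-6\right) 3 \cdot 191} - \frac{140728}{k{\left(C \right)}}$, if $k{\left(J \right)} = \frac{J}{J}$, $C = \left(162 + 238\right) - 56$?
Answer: $- \frac{1911822962}{13583} \approx -1.4075 \cdot 10^{5}$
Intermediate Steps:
$C = 344$ ($C = 400 - 56 = 344$)
$k{\left(J \right)} = 1$
$\frac{314538}{169 + 4 \left(-6\right) 3 \cdot 191} - \frac{140728}{k{\left(C \right)}} = \frac{314538}{169 + 4 \left(-6\right) 3 \cdot 191} - \frac{140728}{1} = \frac{314538}{169 + \left(-24\right) 3 \cdot 191} - 140728 = \frac{314538}{169 - 13752} - 140728 = \frac{314538}{-13583} - 140728 = 314538 \left(- \frac{1}{13583}\right) - 140728 = - \frac{314538}{13583} - 140728 = - \frac{1911822962}{13583}$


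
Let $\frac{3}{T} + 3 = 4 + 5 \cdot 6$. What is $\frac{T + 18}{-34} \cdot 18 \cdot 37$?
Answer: $- \frac{10989}{31} \approx -354.48$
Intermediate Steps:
$T = \frac{3}{31}$ ($T = \frac{3}{-3 + \left(4 + 5 \cdot 6\right)} = \frac{3}{-3 + \left(4 + 30\right)} = \frac{3}{-3 + 34} = \frac{3}{31} \approx 0.096774$)
$\frac{T + 18}{-34} \cdot 18 \cdot 37 = \frac{\frac{3}{31} + 18}{-34} \cdot 18 \cdot 37 = \frac{561}{31} \left(- \frac{1}{34}\right) 18 \cdot 37 = \left(- \frac{33}{62}\right) 18 \cdot 37 = \left(- \frac{297}{31}\right) 37 = - \frac{10989}{31}$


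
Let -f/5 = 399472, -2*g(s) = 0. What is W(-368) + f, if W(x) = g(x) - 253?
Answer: -1997613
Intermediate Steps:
g(s) = 0 (g(s) = -½*0 = 0)
W(x) = -253 (W(x) = 0 - 253 = -253)
f = -1997360 (f = -5*399472 = -1997360)
W(-368) + f = -253 - 1997360 = -1997613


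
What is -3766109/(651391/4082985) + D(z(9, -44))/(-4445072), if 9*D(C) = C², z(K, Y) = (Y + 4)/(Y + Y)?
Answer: -74435026869926285168695/3153177605820528 ≈ -2.3606e+7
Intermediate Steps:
z(K, Y) = (4 + Y)/(2*Y) (z(K, Y) = (4 + Y)/((2*Y)) = (4 + Y)*(1/(2*Y)) = (4 + Y)/(2*Y))
D(C) = C²/9
-3766109/(651391/4082985) + D(z(9, -44))/(-4445072) = -3766109/(651391/4082985) + (((½)*(4 - 44)/(-44))²/9)/(-4445072) = -3766109/(651391*(1/4082985)) + (((½)*(-1/44)*(-40))²/9)*(-1/4445072) = -3766109/651391/4082985 + ((5/11)²/9)*(-1/4445072) = -3766109*4082985/651391 + ((⅑)*(25/121))*(-1/4445072) = -15376966555365/651391 + (25/1089)*(-1/4445072) = -15376966555365/651391 - 25/4840683408 = -74435026869926285168695/3153177605820528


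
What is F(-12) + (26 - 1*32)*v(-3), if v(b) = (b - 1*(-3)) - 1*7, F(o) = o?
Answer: 30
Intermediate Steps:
v(b) = -4 + b (v(b) = (b + 3) - 7 = (3 + b) - 7 = -4 + b)
F(-12) + (26 - 1*32)*v(-3) = -12 + (26 - 1*32)*(-4 - 3) = -12 + (26 - 32)*(-7) = -12 - 6*(-7) = -12 + 42 = 30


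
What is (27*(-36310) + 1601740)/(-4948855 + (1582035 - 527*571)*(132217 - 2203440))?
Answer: -621370/2653486016169 ≈ -2.3417e-7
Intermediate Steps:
(27*(-36310) + 1601740)/(-4948855 + (1582035 - 527*571)*(132217 - 2203440)) = (-980370 + 1601740)/(-4948855 + (1582035 - 300917)*(-2071223)) = 621370/(-4948855 + 1281118*(-2071223)) = 621370/(-4948855 - 2653481067314) = 621370/(-2653486016169) = 621370*(-1/2653486016169) = -621370/2653486016169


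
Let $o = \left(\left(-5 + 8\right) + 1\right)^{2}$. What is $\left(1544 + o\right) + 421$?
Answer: $1981$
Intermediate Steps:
$o = 16$ ($o = \left(3 + 1\right)^{2} = 4^{2} = 16$)
$\left(1544 + o\right) + 421 = \left(1544 + 16\right) + 421 = 1560 + 421 = 1981$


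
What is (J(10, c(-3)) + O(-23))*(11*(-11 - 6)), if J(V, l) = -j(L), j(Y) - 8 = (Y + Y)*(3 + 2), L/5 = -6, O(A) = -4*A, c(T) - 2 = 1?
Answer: -71808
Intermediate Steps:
c(T) = 3 (c(T) = 2 + 1 = 3)
L = -30 (L = 5*(-6) = -30)
j(Y) = 8 + 10*Y (j(Y) = 8 + (Y + Y)*(3 + 2) = 8 + (2*Y)*5 = 8 + 10*Y)
J(V, l) = 292 (J(V, l) = -(8 + 10*(-30)) = -(8 - 300) = -1*(-292) = 292)
(J(10, c(-3)) + O(-23))*(11*(-11 - 6)) = (292 - 4*(-23))*(11*(-11 - 6)) = (292 + 92)*(11*(-17)) = 384*(-187) = -71808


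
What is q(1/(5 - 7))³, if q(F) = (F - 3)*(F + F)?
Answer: 343/8 ≈ 42.875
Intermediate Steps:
q(F) = 2*F*(-3 + F) (q(F) = (-3 + F)*(2*F) = 2*F*(-3 + F))
q(1/(5 - 7))³ = (2*(-3 + 1/(5 - 7))/(5 - 7))³ = (2*(-3 + 1/(-2))/(-2))³ = (2*(-½)*(-3 - ½))³ = (2*(-½)*(-7/2))³ = (7/2)³ = 343/8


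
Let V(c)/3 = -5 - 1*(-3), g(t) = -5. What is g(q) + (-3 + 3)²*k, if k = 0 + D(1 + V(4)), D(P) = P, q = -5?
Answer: -5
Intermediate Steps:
V(c) = -6 (V(c) = 3*(-5 - 1*(-3)) = 3*(-5 + 3) = 3*(-2) = -6)
k = -5 (k = 0 + (1 - 6) = 0 - 5 = -5)
g(q) + (-3 + 3)²*k = -5 + (-3 + 3)²*(-5) = -5 + 0²*(-5) = -5 + 0*(-5) = -5 + 0 = -5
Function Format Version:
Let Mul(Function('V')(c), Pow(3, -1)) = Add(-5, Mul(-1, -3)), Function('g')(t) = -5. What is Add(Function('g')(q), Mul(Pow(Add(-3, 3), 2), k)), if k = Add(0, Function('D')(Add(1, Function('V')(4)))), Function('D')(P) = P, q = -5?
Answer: -5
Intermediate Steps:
Function('V')(c) = -6 (Function('V')(c) = Mul(3, Add(-5, Mul(-1, -3))) = Mul(3, Add(-5, 3)) = Mul(3, -2) = -6)
k = -5 (k = Add(0, Add(1, -6)) = Add(0, -5) = -5)
Add(Function('g')(q), Mul(Pow(Add(-3, 3), 2), k)) = Add(-5, Mul(Pow(Add(-3, 3), 2), -5)) = Add(-5, Mul(Pow(0, 2), -5)) = Add(-5, Mul(0, -5)) = Add(-5, 0) = -5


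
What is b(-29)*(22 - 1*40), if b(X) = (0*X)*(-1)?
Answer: 0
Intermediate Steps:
b(X) = 0 (b(X) = 0*(-1) = 0)
b(-29)*(22 - 1*40) = 0*(22 - 1*40) = 0*(22 - 40) = 0*(-18) = 0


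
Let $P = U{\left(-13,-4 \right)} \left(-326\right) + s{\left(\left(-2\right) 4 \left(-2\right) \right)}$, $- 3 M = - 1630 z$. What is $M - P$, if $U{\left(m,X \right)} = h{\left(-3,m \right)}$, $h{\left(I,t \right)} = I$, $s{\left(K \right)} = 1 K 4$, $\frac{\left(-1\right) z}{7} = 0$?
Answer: $-1042$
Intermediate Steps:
$z = 0$ ($z = \left(-7\right) 0 = 0$)
$s{\left(K \right)} = 4 K$ ($s{\left(K \right)} = K 4 = 4 K$)
$U{\left(m,X \right)} = -3$
$M = 0$ ($M = - \frac{\left(-1630\right) 0}{3} = \left(- \frac{1}{3}\right) 0 = 0$)
$P = 1042$ ($P = \left(-3\right) \left(-326\right) + 4 \left(-2\right) 4 \left(-2\right) = 978 + 4 \left(\left(-8\right) \left(-2\right)\right) = 978 + 4 \cdot 16 = 978 + 64 = 1042$)
$M - P = 0 - 1042 = -1042$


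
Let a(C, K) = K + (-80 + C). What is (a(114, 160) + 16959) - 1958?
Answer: 15195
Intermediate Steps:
a(C, K) = -80 + C + K
(a(114, 160) + 16959) - 1958 = ((-80 + 114 + 160) + 16959) - 1958 = (194 + 16959) - 1958 = 17153 - 1958 = 15195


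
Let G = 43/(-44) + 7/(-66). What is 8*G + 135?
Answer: 379/3 ≈ 126.33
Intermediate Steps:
G = -13/12 (G = 43*(-1/44) + 7*(-1/66) = -43/44 - 7/66 = -13/12 ≈ -1.0833)
8*G + 135 = 8*(-13/12) + 135 = -26/3 + 135 = 379/3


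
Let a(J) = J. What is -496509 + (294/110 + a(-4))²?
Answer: -1501934396/3025 ≈ -4.9651e+5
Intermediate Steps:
-496509 + (294/110 + a(-4))² = -496509 + (294/110 - 4)² = -496509 + (294*(1/110) - 4)² = -496509 + (147/55 - 4)² = -496509 + (-73/55)² = -496509 + 5329/3025 = -1501934396/3025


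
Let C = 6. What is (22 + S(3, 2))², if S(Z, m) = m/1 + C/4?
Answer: 2601/4 ≈ 650.25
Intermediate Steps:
S(Z, m) = 3/2 + m (S(Z, m) = m/1 + 6/4 = m*1 + 6*(¼) = m + 3/2 = 3/2 + m)
(22 + S(3, 2))² = (22 + (3/2 + 2))² = (22 + 7/2)² = (51/2)² = 2601/4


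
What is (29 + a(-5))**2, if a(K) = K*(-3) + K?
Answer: 1521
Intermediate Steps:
a(K) = -2*K (a(K) = -3*K + K = -2*K)
(29 + a(-5))**2 = (29 - 2*(-5))**2 = (29 + 10)**2 = 39**2 = 1521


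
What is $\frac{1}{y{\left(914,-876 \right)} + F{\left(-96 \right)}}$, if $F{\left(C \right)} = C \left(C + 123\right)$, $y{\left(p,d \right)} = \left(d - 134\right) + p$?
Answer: $- \frac{1}{2688} \approx -0.00037202$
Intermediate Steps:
$y{\left(p,d \right)} = -134 + d + p$ ($y{\left(p,d \right)} = \left(-134 + d\right) + p = -134 + d + p$)
$F{\left(C \right)} = C \left(123 + C\right)$
$\frac{1}{y{\left(914,-876 \right)} + F{\left(-96 \right)}} = \frac{1}{\left(-134 - 876 + 914\right) - 96 \left(123 - 96\right)} = \frac{1}{-96 - 2592} = \frac{1}{-2688} = - \frac{1}{2688}$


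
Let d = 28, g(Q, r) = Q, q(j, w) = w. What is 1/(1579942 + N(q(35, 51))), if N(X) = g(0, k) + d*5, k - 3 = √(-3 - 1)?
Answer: 1/1580082 ≈ 6.3288e-7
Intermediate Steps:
k = 3 + 2*I (k = 3 + √(-3 - 1) = 3 + √(-4) = 3 + 2*I ≈ 3.0 + 2.0*I)
N(X) = 140 (N(X) = 0 + 28*5 = 0 + 140 = 140)
1/(1579942 + N(q(35, 51))) = 1/(1579942 + 140) = 1/1580082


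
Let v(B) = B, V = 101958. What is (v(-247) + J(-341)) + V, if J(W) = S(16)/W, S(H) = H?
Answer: 34683435/341 ≈ 1.0171e+5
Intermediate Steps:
J(W) = 16/W
(v(-247) + J(-341)) + V = (-247 + 16/(-341)) + 101958 = (-247 + 16*(-1/341)) + 101958 = (-247 - 16/341) + 101958 = -84243/341 + 101958 = 34683435/341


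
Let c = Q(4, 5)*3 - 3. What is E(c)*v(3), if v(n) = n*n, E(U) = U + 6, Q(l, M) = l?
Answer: 135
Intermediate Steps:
c = 9 (c = 4*3 - 3 = 12 - 3 = 9)
E(U) = 6 + U
v(n) = n²
E(c)*v(3) = (6 + 9)*3² = 15*9 = 135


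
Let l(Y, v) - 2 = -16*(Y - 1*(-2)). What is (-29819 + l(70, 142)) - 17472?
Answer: -48441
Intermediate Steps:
l(Y, v) = -30 - 16*Y (l(Y, v) = 2 - 16*(Y - 1*(-2)) = 2 - 16*(Y + 2) = 2 - 16*(2 + Y) = 2 + (-32 - 16*Y) = -30 - 16*Y)
(-29819 + l(70, 142)) - 17472 = (-29819 + (-30 - 16*70)) - 17472 = (-29819 + (-30 - 1120)) - 17472 = (-29819 - 1150) - 17472 = -30969 - 17472 = -48441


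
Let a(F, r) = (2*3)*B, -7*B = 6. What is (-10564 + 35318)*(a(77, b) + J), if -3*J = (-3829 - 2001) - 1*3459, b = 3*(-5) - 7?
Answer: 1606905910/21 ≈ 7.6519e+7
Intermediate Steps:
B = -6/7 (B = -⅐*6 = -6/7 ≈ -0.85714)
b = -22 (b = -15 - 7 = -22)
a(F, r) = -36/7 (a(F, r) = (2*3)*(-6/7) = 6*(-6/7) = -36/7)
J = 9289/3 (J = -((-3829 - 2001) - 1*3459)/3 = -(-5830 - 3459)/3 = -⅓*(-9289) = 9289/3 ≈ 3096.3)
(-10564 + 35318)*(a(77, b) + J) = (-10564 + 35318)*(-36/7 + 9289/3) = 24754*(64915/21) = 1606905910/21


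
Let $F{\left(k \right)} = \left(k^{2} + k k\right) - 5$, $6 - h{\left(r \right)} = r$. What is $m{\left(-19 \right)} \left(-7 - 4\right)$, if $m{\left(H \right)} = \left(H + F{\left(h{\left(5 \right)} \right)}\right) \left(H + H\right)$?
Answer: $-9196$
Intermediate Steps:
$h{\left(r \right)} = 6 - r$
$F{\left(k \right)} = -5 + 2 k^{2}$ ($F{\left(k \right)} = \left(k^{2} + k^{2}\right) - 5 = 2 k^{2} - 5 = -5 + 2 k^{2}$)
$m{\left(H \right)} = 2 H \left(-3 + H\right)$ ($m{\left(H \right)} = \left(H - \left(5 - 2 \left(6 - 5\right)^{2}\right)\right) \left(H + H\right) = \left(H - \left(5 - 2 \left(6 - 5\right)^{2}\right)\right) 2 H = \left(H - \left(5 - 2 \cdot 1^{2}\right)\right) 2 H = \left(H + \left(-5 + 2 \cdot 1\right)\right) 2 H = \left(H + \left(-5 + 2\right)\right) 2 H = \left(H - 3\right) 2 H = \left(-3 + H\right) 2 H = 2 H \left(-3 + H\right)$)
$m{\left(-19 \right)} \left(-7 - 4\right) = 2 \left(-19\right) \left(-3 - 19\right) \left(-7 - 4\right) = 2 \left(-19\right) \left(-22\right) \left(-11\right) = 836 \left(-11\right) = -9196$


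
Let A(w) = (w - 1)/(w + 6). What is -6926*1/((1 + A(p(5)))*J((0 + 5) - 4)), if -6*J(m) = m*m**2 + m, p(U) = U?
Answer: 76186/5 ≈ 15237.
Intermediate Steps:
J(m) = -m/6 - m**3/6 (J(m) = -(m*m**2 + m)/6 = -(m**3 + m)/6 = -(m + m**3)/6 = -m/6 - m**3/6)
A(w) = (-1 + w)/(6 + w)
-6926*1/((1 + A(p(5)))*J((0 + 5) - 4)) = -6926*(-6/((1 + ((0 + 5) - 4)**2)*(1 + (-1 + 5)/(6 + 5))*((0 + 5) - 4))) = -6926*(-6/((1 + (5 - 4)**2)*(1 + 4/11)*(5 - 4))) = -6926*(-6/((1 + 1**2)*(1 + (1/11)*4))) = -6926*(-6/((1 + 1)*(1 + 4/11))) = -6926/(-1/6*1*2*(15/11)) = -6926/((-1/3*15/11)) = -6926/(-5/11) = -6926*(-11/5) = 76186/5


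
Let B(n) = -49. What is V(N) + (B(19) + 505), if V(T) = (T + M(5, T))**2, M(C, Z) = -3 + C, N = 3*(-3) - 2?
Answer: 537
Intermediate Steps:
N = -11 (N = -9 - 2 = -11)
V(T) = (2 + T)**2 (V(T) = (T + (-3 + 5))**2 = (T + 2)**2 = (2 + T)**2)
V(N) + (B(19) + 505) = (2 - 11)**2 + (-49 + 505) = (-9)**2 + 456 = 81 + 456 = 537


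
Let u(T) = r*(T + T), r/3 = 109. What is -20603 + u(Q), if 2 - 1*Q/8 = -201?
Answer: 1041493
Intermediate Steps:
Q = 1624 (Q = 16 - 8*(-201) = 16 + 1608 = 1624)
r = 327 (r = 3*109 = 327)
u(T) = 654*T (u(T) = 327*(T + T) = 327*(2*T) = 654*T)
-20603 + u(Q) = -20603 + 654*1624 = -20603 + 1062096 = 1041493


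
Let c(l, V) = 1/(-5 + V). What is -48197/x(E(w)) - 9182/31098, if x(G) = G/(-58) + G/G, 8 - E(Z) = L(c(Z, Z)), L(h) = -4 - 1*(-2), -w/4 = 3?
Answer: -7244383207/124392 ≈ -58238.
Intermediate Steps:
w = -12 (w = -4*3 = -12)
L(h) = -2 (L(h) = -4 + 2 = -2)
E(Z) = 10 (E(Z) = 8 - 1*(-2) = 8 + 2 = 10)
x(G) = 1 - G/58 (x(G) = G*(-1/58) + 1 = -G/58 + 1 = 1 - G/58)
-48197/x(E(w)) - 9182/31098 = -48197/(1 - 1/58*10) - 9182/31098 = -48197/(1 - 5/29) - 9182*1/31098 = -48197/24/29 - 4591/15549 = -48197*29/24 - 4591/15549 = -1397713/24 - 4591/15549 = -7244383207/124392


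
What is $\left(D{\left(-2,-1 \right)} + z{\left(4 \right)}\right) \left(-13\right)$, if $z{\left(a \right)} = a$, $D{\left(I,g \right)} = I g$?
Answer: $-78$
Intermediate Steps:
$\left(D{\left(-2,-1 \right)} + z{\left(4 \right)}\right) \left(-13\right) = \left(\left(-2\right) \left(-1\right) + 4\right) \left(-13\right) = \left(2 + 4\right) \left(-13\right) = 6 \left(-13\right) = -78$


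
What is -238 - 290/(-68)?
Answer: -7947/34 ≈ -233.74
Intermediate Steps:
-238 - 290/(-68) = -238 - 290*(-1)/68 = -238 - 1*(-145/34) = -238 + 145/34 = -7947/34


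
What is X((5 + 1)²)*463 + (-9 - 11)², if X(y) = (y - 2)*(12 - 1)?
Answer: 173562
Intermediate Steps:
X(y) = -22 + 11*y (X(y) = (-2 + y)*11 = -22 + 11*y)
X((5 + 1)²)*463 + (-9 - 11)² = (-22 + 11*(5 + 1)²)*463 + (-9 - 11)² = (-22 + 11*6²)*463 + (-20)² = (-22 + 11*36)*463 + 400 = (-22 + 396)*463 + 400 = 374*463 + 400 = 173162 + 400 = 173562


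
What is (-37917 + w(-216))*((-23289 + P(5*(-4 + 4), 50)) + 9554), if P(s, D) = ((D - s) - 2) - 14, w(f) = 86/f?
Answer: 18702225793/36 ≈ 5.1951e+8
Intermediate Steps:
P(s, D) = -16 + D - s (P(s, D) = (-2 + D - s) - 14 = -16 + D - s)
(-37917 + w(-216))*((-23289 + P(5*(-4 + 4), 50)) + 9554) = (-37917 + 86/(-216))*((-23289 + (-16 + 50 - 5*(-4 + 4))) + 9554) = (-37917 + 86*(-1/216))*((-23289 + (-16 + 50 - 5*0)) + 9554) = (-37917 - 43/108)*((-23289 + (-16 + 50 - 1*0)) + 9554) = -4095079*((-23289 + (-16 + 50 + 0)) + 9554)/108 = -4095079*((-23289 + 34) + 9554)/108 = -4095079*(-23255 + 9554)/108 = -4095079/108*(-13701) = 18702225793/36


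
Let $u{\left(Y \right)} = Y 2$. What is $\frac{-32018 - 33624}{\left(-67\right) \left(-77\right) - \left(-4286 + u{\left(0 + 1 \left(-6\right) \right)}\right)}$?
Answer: $- \frac{65642}{9457} \approx -6.9411$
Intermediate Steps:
$u{\left(Y \right)} = 2 Y$
$\frac{-32018 - 33624}{\left(-67\right) \left(-77\right) - \left(-4286 + u{\left(0 + 1 \left(-6\right) \right)}\right)} = \frac{-32018 - 33624}{\left(-67\right) \left(-77\right) + \left(4286 - 2 \left(0 + 1 \left(-6\right)\right)\right)} = - \frac{65642}{5159 + \left(4286 - 2 \left(0 - 6\right)\right)} = - \frac{65642}{5159 + \left(4286 - 2 \left(-6\right)\right)} = - \frac{65642}{5159 + \left(4286 - -12\right)} = - \frac{65642}{5159 + \left(4286 + 12\right)} = - \frac{65642}{5159 + 4298} = - \frac{65642}{9457}$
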